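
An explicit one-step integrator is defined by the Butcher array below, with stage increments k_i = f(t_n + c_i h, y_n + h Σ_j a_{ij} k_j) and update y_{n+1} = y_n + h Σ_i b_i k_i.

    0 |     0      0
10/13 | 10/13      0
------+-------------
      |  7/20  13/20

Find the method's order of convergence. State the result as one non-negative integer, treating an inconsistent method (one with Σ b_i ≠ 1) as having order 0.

b = (7/20, 13/20)
c = (0, 10/13)
Σ b_i: 7/20·1 + 13/20·1 = 1 ✓
b·c: 13/20·10/13 = 1/2 ✓; 2 stages ⇒ order 2.

2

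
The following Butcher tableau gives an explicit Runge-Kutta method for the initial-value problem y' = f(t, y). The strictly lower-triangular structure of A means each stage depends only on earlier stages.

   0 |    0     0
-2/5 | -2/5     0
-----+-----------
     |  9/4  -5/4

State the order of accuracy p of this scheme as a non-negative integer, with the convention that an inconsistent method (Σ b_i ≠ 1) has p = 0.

b = (9/4, -5/4)
c = (0, -2/5)
Σ b_i: 9/4·1 + (-5/4)·1 = 1 ✓
b·c: (-5/4)·(-2/5) = 1/2 ✓; 2 stages ⇒ order 2.

2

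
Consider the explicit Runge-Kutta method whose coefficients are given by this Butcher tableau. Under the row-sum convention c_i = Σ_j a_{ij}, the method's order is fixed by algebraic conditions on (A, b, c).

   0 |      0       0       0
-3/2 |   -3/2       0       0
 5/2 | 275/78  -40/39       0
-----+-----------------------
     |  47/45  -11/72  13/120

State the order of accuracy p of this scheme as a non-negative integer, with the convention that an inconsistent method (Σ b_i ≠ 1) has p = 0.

b = (47/45, -11/72, 13/120)
c = (0, -3/2, 5/2)
Ac = (0, 0, 20/13)
Σ b_i: 47/45·1 + (-11/72)·1 + 13/120·1 = 1 ✓
b·c: (-11/72)·(-3/2) + 13/120·5/2 = 1/2 ✓
b·c²: (-11/72)·9/4 + 13/120·25/4 = 1/3 ✓
b·Ac: 13/120·20/13 = 1/6 ✓; 3 stages ⇒ order 3.

3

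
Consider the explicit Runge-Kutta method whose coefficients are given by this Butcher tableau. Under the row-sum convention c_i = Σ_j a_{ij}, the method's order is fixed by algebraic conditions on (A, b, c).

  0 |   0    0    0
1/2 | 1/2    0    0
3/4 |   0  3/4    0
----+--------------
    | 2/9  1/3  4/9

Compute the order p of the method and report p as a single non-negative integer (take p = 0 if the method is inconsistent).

3

b = (2/9, 1/3, 4/9)
c = (0, 1/2, 3/4)
Ac = (0, 0, 3/8)
Σ b_i: 2/9·1 + 1/3·1 + 4/9·1 = 1 ✓
b·c: 1/3·1/2 + 4/9·3/4 = 1/2 ✓
b·c²: 1/3·1/4 + 4/9·9/16 = 1/3 ✓
b·Ac: 4/9·3/8 = 1/6 ✓; 3 stages ⇒ order 3.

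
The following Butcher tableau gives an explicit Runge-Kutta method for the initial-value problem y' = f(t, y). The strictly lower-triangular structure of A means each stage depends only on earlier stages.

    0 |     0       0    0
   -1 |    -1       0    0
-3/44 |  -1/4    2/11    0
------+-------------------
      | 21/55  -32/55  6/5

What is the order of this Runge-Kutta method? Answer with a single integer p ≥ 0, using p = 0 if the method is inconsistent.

b = (21/55, -32/55, 6/5)
c = (0, -1, -3/44)
Ac = (0, 0, -2/11)
Σ b_i: 21/55·1 + (-32/55)·1 + 6/5·1 = 1 ✓
b·c: (-32/55)·(-1) + 6/5·(-3/44) = 1/2 ✓
b·c²: (-32/55)·1 + 6/5·9/1936 = -2789/4840 ≠ 1/3 ⇒ order 2.
b·Ac: 6/5·(-2/11) = -12/55 ≠ 1/6

2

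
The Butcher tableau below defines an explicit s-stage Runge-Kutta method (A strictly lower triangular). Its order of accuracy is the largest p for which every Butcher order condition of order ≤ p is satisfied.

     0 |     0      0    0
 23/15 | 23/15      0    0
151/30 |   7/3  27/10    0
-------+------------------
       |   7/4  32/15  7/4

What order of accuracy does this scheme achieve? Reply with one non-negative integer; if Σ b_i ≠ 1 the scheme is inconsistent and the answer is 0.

0

b = (7/4, 32/15, 7/4)
c = (0, 23/15, 151/30)
Ac = (0, 0, 207/50)
Σ b_i: 7/4·1 + 32/15·1 + 7/4·1 = 169/30 ≠ 1 ⇒ order 0.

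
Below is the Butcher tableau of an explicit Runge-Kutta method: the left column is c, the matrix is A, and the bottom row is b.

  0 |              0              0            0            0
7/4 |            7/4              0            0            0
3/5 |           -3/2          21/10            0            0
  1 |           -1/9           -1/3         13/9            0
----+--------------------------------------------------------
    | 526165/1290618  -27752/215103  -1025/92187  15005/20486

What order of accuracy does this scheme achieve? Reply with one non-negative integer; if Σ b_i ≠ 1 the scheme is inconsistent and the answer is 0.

b = (526165/1290618, -27752/215103, -1025/92187, 15005/20486)
c = (0, 7/4, 3/5, 1)
Ac = (0, 0, 147/40, 17/60)
Σ b_i: 526165/1290618·1 + (-27752/215103)·1 + (-1025/92187)·1 + 15005/20486·1 = 1 ✓
b·c: (-27752/215103)·7/4 + (-1025/92187)·3/5 + 15005/20486·1 = 1/2 ✓
b·c²: (-27752/215103)·49/16 + (-1025/92187)·9/25 + 15005/20486·1 = 1/3 ✓
b·Ac: (-1025/92187)·147/40 + 15005/20486·17/60 = 1/6 ✓
b·c³: (-27752/215103)·343/64 + (-1025/92187)·27/125 + 15005/20486·1 = 47443/1229160 ≠ 1/4 ⇒ order 3.
b·(c∘Ac): (-1025/92187)·441/200 + 15005/20486·17/60 = 22495/122916 ≠ 1/8
b·Ac²: (-1025/92187)·1029/160 + 15005/20486·(-601/1200) = -89799/204860 ≠ 1/12
b·A²c: 15005/20486·637/120 = 1911637/491664 ≠ 1/24

3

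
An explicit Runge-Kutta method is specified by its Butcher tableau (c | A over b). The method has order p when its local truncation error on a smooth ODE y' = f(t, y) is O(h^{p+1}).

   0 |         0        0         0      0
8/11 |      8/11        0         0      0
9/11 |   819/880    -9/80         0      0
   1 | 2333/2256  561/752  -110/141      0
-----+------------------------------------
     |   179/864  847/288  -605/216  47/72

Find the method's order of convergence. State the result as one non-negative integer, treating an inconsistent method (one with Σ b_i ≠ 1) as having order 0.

b = (179/864, 847/288, -605/216, 47/72)
c = (0, 8/11, 9/11, 1)
Ac = (0, 0, -9/110, -9/94)
Σ b_i: 179/864·1 + 847/288·1 + (-605/216)·1 + 47/72·1 = 1 ✓
b·c: 847/288·8/11 + (-605/216)·9/11 + 47/72·1 = 1/2 ✓
b·c²: 847/288·64/121 + (-605/216)·81/121 + 47/72·1 = 1/3 ✓
b·Ac: (-605/216)·(-9/110) + 47/72·(-9/94) = 1/6 ✓
b·c³: 847/288·512/1331 + (-605/216)·729/1331 + 47/72·1 = 1/4 ✓
b·(c∘Ac): (-605/216)·(-81/1210) + 47/72·(-9/94) = 1/8 ✓
b·Ac²: (-605/216)·(-36/605) + 47/72·(-6/47) = 1/12 ✓
b·A²c: 47/72·3/47 = 1/24 ✓; 4 stages ⇒ order 4.

4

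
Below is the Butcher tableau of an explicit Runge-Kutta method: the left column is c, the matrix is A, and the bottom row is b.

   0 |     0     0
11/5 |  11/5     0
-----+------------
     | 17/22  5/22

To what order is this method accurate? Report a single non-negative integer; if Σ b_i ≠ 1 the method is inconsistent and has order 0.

2

b = (17/22, 5/22)
c = (0, 11/5)
Σ b_i: 17/22·1 + 5/22·1 = 1 ✓
b·c: 5/22·11/5 = 1/2 ✓; 2 stages ⇒ order 2.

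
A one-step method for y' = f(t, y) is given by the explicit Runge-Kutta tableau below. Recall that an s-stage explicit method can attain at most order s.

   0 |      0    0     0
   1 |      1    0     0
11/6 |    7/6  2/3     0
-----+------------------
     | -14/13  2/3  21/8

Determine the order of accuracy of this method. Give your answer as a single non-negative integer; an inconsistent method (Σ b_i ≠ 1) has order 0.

0

b = (-14/13, 2/3, 21/8)
c = (0, 1, 11/6)
Ac = (0, 0, 2/3)
Σ b_i: (-14/13)·1 + 2/3·1 + 21/8·1 = 691/312 ≠ 1 ⇒ order 0.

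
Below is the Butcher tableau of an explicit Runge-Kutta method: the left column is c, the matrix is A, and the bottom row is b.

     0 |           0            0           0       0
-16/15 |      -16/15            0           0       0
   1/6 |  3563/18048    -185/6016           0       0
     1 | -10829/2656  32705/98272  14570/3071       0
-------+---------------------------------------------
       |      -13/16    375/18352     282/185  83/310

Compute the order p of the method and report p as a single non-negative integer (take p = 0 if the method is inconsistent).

4

b = (-13/16, 375/18352, 282/185, 83/310)
c = (0, -16/15, 1/6, 1)
Ac = (0, 0, 37/1128, 217/498)
Σ b_i: (-13/16)·1 + 375/18352·1 + 282/185·1 + 83/310·1 = 1 ✓
b·c: 375/18352·(-16/15) + 282/185·1/6 + 83/310·1 = 1/2 ✓
b·c²: 375/18352·256/225 + 282/185·1/36 + 83/310·1 = 1/3 ✓
b·Ac: 282/185·37/1128 + 83/310·217/498 = 1/6 ✓
b·c³: 375/18352·(-4096/3375) + 282/185·1/216 + 83/310·1 = 1/4 ✓
b·(c∘Ac): 282/185·37/6768 + 83/310·217/498 = 1/8 ✓
b·Ac²: 282/185·(-74/2115) + 83/310·1271/2490 = 1/12 ✓
b·A²c: 83/310·155/996 = 1/24 ✓; 4 stages ⇒ order 4.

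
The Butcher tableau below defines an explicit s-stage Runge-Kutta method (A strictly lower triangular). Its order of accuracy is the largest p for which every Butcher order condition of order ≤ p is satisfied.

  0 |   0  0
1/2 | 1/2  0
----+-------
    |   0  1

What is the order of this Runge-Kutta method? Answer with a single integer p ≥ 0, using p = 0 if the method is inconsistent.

2

b = (0, 1)
c = (0, 1/2)
Σ b_i: 1·1 = 1 ✓
b·c: 1·1/2 = 1/2 ✓; 2 stages ⇒ order 2.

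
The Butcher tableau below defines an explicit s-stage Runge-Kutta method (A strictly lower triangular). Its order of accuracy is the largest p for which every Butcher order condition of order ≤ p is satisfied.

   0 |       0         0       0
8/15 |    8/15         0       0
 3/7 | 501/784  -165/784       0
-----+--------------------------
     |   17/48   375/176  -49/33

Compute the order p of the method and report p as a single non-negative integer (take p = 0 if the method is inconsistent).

b = (17/48, 375/176, -49/33)
c = (0, 8/15, 3/7)
Ac = (0, 0, -11/98)
Σ b_i: 17/48·1 + 375/176·1 + (-49/33)·1 = 1 ✓
b·c: 375/176·8/15 + (-49/33)·3/7 = 1/2 ✓
b·c²: 375/176·64/225 + (-49/33)·9/49 = 1/3 ✓
b·Ac: (-49/33)·(-11/98) = 1/6 ✓; 3 stages ⇒ order 3.

3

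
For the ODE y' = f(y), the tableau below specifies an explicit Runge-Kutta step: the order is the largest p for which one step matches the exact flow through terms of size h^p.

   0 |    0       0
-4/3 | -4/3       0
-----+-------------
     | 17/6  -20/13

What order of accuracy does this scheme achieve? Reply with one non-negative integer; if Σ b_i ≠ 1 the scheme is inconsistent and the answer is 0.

b = (17/6, -20/13)
c = (0, -4/3)
Σ b_i: 17/6·1 + (-20/13)·1 = 101/78 ≠ 1 ⇒ order 0.

0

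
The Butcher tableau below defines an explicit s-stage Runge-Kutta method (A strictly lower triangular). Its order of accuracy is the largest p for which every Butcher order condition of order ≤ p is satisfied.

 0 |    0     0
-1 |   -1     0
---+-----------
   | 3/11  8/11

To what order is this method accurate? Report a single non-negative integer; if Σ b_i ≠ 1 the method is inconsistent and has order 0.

1

b = (3/11, 8/11)
c = (0, -1)
Σ b_i: 3/11·1 + 8/11·1 = 1 ✓
b·c: 8/11·(-1) = -8/11 ≠ 1/2 ⇒ order 1.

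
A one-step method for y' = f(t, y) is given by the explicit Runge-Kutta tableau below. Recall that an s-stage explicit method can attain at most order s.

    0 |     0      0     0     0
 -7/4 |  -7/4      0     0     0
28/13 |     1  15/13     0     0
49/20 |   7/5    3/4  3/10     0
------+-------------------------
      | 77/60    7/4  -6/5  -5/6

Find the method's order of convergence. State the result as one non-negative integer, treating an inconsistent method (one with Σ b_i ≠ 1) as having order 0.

b = (77/60, 7/4, -6/5, -5/6)
c = (0, -7/4, 28/13, 49/20)
Ac = (0, 0, -105/52, -693/1040)
Σ b_i: 77/60·1 + 7/4·1 + (-6/5)·1 + (-5/6)·1 = 1 ✓
b·c: 7/4·(-7/4) + (-6/5)·28/13 + (-5/6)·49/20 = -23989/3120 ≠ 1/2 ⇒ order 1.

1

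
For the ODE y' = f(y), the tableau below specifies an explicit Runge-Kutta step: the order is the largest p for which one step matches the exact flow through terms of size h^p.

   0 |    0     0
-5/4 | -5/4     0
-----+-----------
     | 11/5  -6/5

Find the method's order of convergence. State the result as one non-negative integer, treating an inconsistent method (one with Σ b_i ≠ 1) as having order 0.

1

b = (11/5, -6/5)
c = (0, -5/4)
Σ b_i: 11/5·1 + (-6/5)·1 = 1 ✓
b·c: (-6/5)·(-5/4) = 3/2 ≠ 1/2 ⇒ order 1.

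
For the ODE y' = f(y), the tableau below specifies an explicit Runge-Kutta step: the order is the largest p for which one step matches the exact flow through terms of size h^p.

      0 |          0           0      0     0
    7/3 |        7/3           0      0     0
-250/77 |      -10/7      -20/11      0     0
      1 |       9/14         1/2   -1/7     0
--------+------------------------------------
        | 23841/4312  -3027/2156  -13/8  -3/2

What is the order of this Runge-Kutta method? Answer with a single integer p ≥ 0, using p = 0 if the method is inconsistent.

b = (23841/4312, -3027/2156, -13/8, -3/2)
c = (0, 7/3, -250/77, 1)
Ac = (0, 0, -140/33, 5273/3234)
Σ b_i: 23841/4312·1 + (-3027/2156)·1 + (-13/8)·1 + (-3/2)·1 = 1 ✓
b·c: (-3027/2156)·7/3 + (-13/8)·(-250/77) + (-3/2)·1 = 1/2 ✓
b·c²: (-3027/2156)·49/9 + (-13/8)·62500/5929 + (-3/2)·1 = -1869323/71148 ≠ 1/3 ⇒ order 2.
b·Ac: (-13/8)·(-140/33) + (-3/2)·5273/3234 = 28771/6468 ≠ 1/6

2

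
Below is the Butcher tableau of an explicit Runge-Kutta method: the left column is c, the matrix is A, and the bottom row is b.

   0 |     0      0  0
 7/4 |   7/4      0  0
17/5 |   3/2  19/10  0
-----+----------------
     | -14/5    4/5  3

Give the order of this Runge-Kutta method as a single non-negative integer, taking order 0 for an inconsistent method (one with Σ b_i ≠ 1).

b = (-14/5, 4/5, 3)
c = (0, 7/4, 17/5)
Ac = (0, 0, 133/40)
Σ b_i: (-14/5)·1 + 4/5·1 + 3·1 = 1 ✓
b·c: 4/5·7/4 + 3·17/5 = 58/5 ≠ 1/2 ⇒ order 1.

1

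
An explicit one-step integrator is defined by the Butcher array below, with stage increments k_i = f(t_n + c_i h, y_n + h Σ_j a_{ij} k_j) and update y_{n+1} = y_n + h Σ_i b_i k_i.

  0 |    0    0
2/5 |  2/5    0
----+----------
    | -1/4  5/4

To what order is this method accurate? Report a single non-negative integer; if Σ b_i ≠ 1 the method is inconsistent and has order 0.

b = (-1/4, 5/4)
c = (0, 2/5)
Σ b_i: (-1/4)·1 + 5/4·1 = 1 ✓
b·c: 5/4·2/5 = 1/2 ✓; 2 stages ⇒ order 2.

2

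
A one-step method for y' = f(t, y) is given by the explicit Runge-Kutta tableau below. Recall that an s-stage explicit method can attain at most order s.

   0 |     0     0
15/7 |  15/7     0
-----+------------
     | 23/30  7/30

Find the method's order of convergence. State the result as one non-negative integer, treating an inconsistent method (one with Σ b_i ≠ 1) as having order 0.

b = (23/30, 7/30)
c = (0, 15/7)
Σ b_i: 23/30·1 + 7/30·1 = 1 ✓
b·c: 7/30·15/7 = 1/2 ✓; 2 stages ⇒ order 2.

2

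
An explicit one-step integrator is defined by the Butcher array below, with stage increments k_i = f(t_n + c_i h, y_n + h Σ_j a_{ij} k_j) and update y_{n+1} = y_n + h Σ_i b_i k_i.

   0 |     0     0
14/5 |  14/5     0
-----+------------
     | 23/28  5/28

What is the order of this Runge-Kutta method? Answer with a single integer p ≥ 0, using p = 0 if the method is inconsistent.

2

b = (23/28, 5/28)
c = (0, 14/5)
Σ b_i: 23/28·1 + 5/28·1 = 1 ✓
b·c: 5/28·14/5 = 1/2 ✓; 2 stages ⇒ order 2.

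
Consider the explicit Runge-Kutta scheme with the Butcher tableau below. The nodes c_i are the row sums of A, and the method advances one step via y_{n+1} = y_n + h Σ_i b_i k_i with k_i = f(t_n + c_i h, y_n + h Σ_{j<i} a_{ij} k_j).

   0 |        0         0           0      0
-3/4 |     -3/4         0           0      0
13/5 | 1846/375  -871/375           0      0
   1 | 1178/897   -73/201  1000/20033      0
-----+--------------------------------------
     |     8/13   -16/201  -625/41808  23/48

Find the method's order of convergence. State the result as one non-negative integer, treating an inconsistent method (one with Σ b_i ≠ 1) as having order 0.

4

b = (8/13, -16/201, -625/41808, 23/48)
c = (0, -3/4, 13/5, 1)
Ac = (0, 0, 871/500, 37/92)
Σ b_i: 8/13·1 + (-16/201)·1 + (-625/41808)·1 + 23/48·1 = 1 ✓
b·c: (-16/201)·(-3/4) + (-625/41808)·13/5 + 23/48·1 = 1/2 ✓
b·c²: (-16/201)·9/16 + (-625/41808)·169/25 + 23/48·1 = 1/3 ✓
b·Ac: (-625/41808)·871/500 + 23/48·37/92 = 1/6 ✓
b·c³: (-16/201)·(-27/64) + (-625/41808)·2197/125 + 23/48·1 = 1/4 ✓
b·(c∘Ac): (-625/41808)·11323/2500 + 23/48·37/92 = 1/8 ✓
b·Ac²: (-625/41808)·(-2613/2000) + 23/48·49/368 = 1/12 ✓
b·A²c: 23/48·2/23 = 1/24 ✓; 4 stages ⇒ order 4.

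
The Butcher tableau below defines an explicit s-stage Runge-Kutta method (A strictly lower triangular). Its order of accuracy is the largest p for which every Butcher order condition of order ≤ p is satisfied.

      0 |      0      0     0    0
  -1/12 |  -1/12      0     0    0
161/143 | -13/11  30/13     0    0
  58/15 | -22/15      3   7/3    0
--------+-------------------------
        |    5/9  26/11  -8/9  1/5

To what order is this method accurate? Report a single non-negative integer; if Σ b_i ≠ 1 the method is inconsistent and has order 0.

0

b = (5/9, 26/11, -8/9, 1/5)
c = (0, -1/12, 161/143, 58/15)
Ac = (0, 0, -5/26, 4079/1716)
Σ b_i: 5/9·1 + 26/11·1 + (-8/9)·1 + 1/5·1 = 368/165 ≠ 1 ⇒ order 0.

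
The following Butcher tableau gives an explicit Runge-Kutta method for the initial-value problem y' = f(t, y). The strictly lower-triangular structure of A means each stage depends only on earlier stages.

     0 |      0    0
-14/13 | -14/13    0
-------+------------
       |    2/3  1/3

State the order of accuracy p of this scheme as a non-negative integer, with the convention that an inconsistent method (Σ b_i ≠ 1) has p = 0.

b = (2/3, 1/3)
c = (0, -14/13)
Σ b_i: 2/3·1 + 1/3·1 = 1 ✓
b·c: 1/3·(-14/13) = -14/39 ≠ 1/2 ⇒ order 1.

1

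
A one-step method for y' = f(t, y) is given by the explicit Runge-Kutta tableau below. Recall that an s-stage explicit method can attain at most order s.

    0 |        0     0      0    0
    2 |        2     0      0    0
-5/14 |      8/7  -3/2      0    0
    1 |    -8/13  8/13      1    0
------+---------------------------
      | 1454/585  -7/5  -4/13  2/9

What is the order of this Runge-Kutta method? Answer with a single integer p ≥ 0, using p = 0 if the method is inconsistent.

b = (1454/585, -7/5, -4/13, 2/9)
c = (0, 2, -5/14, 1)
Ac = (0, 0, -3, 159/182)
Σ b_i: 1454/585·1 + (-7/5)·1 + (-4/13)·1 + 2/9·1 = 1 ✓
b·c: (-7/5)·2 + (-4/13)·(-5/14) + 2/9·1 = -10106/4095 ≠ 1/2 ⇒ order 1.

1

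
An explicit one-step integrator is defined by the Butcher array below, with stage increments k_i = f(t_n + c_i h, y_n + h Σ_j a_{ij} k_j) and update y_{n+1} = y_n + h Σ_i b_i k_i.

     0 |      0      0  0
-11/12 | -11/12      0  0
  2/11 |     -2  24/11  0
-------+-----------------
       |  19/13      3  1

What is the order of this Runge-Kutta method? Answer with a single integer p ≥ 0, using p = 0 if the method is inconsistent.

0

b = (19/13, 3, 1)
c = (0, -11/12, 2/11)
Ac = (0, 0, -2)
Σ b_i: 19/13·1 + 3·1 + 1·1 = 71/13 ≠ 1 ⇒ order 0.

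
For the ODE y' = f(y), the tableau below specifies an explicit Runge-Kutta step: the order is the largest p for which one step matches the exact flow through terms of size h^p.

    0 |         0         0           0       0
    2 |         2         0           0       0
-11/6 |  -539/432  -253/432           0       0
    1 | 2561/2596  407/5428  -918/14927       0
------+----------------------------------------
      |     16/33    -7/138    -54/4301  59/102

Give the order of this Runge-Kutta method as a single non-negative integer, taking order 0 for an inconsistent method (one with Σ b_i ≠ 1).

b = (16/33, -7/138, -54/4301, 59/102)
c = (0, 2, -11/6, 1)
Ac = (0, 0, -253/216, 31/118)
Σ b_i: 16/33·1 + (-7/138)·1 + (-54/4301)·1 + 59/102·1 = 1 ✓
b·c: (-7/138)·2 + (-54/4301)·(-11/6) + 59/102·1 = 1/2 ✓
b·c²: (-7/138)·4 + (-54/4301)·121/36 + 59/102·1 = 1/3 ✓
b·Ac: (-54/4301)·(-253/216) + 59/102·31/118 = 1/6 ✓
b·c³: (-7/138)·8 + (-54/4301)·(-1331/216) + 59/102·1 = 1/4 ✓
b·(c∘Ac): (-54/4301)·2783/1296 + 59/102·31/118 = 1/8 ✓
b·Ac²: (-54/4301)·(-253/108) + 59/102·11/118 = 1/12 ✓
b·A²c: 59/102·17/236 = 1/24 ✓; 4 stages ⇒ order 4.

4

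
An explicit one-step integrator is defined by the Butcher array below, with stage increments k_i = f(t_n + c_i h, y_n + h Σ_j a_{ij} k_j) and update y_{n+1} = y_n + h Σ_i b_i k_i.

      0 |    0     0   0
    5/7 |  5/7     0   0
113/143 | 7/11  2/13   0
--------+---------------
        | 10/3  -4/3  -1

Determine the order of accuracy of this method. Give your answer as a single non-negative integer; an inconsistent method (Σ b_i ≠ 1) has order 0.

b = (10/3, -4/3, -1)
c = (0, 5/7, 113/143)
Ac = (0, 0, 10/91)
Σ b_i: 10/3·1 + (-4/3)·1 + (-1)·1 = 1 ✓
b·c: (-4/3)·5/7 + (-1)·113/143 = -5233/3003 ≠ 1/2 ⇒ order 1.

1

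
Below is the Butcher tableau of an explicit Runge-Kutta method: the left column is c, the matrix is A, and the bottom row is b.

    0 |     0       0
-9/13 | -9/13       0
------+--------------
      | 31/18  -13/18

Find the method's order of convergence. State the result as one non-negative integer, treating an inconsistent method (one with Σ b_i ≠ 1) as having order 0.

b = (31/18, -13/18)
c = (0, -9/13)
Σ b_i: 31/18·1 + (-13/18)·1 = 1 ✓
b·c: (-13/18)·(-9/13) = 1/2 ✓; 2 stages ⇒ order 2.

2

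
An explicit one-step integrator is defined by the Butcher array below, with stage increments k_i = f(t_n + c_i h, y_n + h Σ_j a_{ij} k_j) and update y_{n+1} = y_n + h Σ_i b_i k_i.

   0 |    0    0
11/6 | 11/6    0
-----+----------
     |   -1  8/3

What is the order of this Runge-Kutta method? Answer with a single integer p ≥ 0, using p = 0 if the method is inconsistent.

b = (-1, 8/3)
c = (0, 11/6)
Σ b_i: (-1)·1 + 8/3·1 = 5/3 ≠ 1 ⇒ order 0.

0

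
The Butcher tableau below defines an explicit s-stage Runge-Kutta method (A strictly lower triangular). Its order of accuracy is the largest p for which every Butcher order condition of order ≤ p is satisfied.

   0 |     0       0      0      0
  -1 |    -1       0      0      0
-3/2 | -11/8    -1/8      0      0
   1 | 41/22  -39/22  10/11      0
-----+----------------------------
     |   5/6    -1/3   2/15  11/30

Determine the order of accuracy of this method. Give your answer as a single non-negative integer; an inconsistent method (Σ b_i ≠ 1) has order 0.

4

b = (5/6, -1/3, 2/15, 11/30)
c = (0, -1, -3/2, 1)
Ac = (0, 0, 1/8, 9/22)
Σ b_i: 5/6·1 + (-1/3)·1 + 2/15·1 + 11/30·1 = 1 ✓
b·c: (-1/3)·(-1) + 2/15·(-3/2) + 11/30·1 = 1/2 ✓
b·c²: (-1/3)·1 + 2/15·9/4 + 11/30·1 = 1/3 ✓
b·Ac: 2/15·1/8 + 11/30·9/22 = 1/6 ✓
b·c³: (-1/3)·(-1) + 2/15·(-27/8) + 11/30·1 = 1/4 ✓
b·(c∘Ac): 2/15·(-3/16) + 11/30·9/22 = 1/8 ✓
b·Ac²: 2/15·(-1/8) + 11/30·3/11 = 1/12 ✓
b·A²c: 11/30·5/44 = 1/24 ✓; 4 stages ⇒ order 4.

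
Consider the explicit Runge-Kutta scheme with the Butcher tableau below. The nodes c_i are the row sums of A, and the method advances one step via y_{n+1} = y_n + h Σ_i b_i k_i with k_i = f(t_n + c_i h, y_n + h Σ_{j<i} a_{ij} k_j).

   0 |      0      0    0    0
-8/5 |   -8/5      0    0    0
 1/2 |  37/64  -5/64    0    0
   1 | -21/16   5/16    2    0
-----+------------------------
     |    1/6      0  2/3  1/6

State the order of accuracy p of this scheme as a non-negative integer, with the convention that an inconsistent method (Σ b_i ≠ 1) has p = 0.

b = (1/6, 0, 2/3, 1/6)
c = (0, -8/5, 1/2, 1)
Ac = (0, 0, 1/8, 1/2)
Σ b_i: 1/6·1 + 2/3·1 + 1/6·1 = 1 ✓
b·c: 2/3·1/2 + 1/6·1 = 1/2 ✓
b·c²: 2/3·1/4 + 1/6·1 = 1/3 ✓
b·Ac: 2/3·1/8 + 1/6·1/2 = 1/6 ✓
b·c³: 2/3·1/8 + 1/6·1 = 1/4 ✓
b·(c∘Ac): 2/3·1/16 + 1/6·1/2 = 1/8 ✓
b·Ac²: 2/3·(-1/5) + 1/6·13/10 = 1/12 ✓
b·A²c: 1/6·1/4 = 1/24 ✓; 4 stages ⇒ order 4.

4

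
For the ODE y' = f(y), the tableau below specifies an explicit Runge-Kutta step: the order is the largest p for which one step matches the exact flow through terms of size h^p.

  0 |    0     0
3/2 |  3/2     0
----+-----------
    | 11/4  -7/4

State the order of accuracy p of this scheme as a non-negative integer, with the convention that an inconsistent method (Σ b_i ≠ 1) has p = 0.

b = (11/4, -7/4)
c = (0, 3/2)
Σ b_i: 11/4·1 + (-7/4)·1 = 1 ✓
b·c: (-7/4)·3/2 = -21/8 ≠ 1/2 ⇒ order 1.

1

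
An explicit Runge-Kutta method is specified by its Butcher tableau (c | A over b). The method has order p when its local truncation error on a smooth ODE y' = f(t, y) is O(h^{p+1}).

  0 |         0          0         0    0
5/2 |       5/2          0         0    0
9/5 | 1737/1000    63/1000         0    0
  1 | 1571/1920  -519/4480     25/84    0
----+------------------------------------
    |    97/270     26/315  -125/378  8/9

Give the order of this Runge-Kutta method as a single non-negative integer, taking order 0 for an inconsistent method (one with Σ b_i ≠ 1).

b = (97/270, 26/315, -125/378, 8/9)
c = (0, 5/2, 9/5, 1)
Ac = (0, 0, 63/400, 63/256)
Σ b_i: 97/270·1 + 26/315·1 + (-125/378)·1 + 8/9·1 = 1 ✓
b·c: 26/315·5/2 + (-125/378)·9/5 + 8/9·1 = 1/2 ✓
b·c²: 26/315·25/4 + (-125/378)·81/25 + 8/9·1 = 1/3 ✓
b·Ac: (-125/378)·63/400 + 8/9·63/256 = 1/6 ✓
b·c³: 26/315·125/8 + (-125/378)·729/125 + 8/9·1 = 1/4 ✓
b·(c∘Ac): (-125/378)·567/2000 + 8/9·63/256 = 1/8 ✓
b·Ac²: (-125/378)·63/160 + 8/9·123/512 = 1/12 ✓
b·A²c: 8/9·3/64 = 1/24 ✓; 4 stages ⇒ order 4.

4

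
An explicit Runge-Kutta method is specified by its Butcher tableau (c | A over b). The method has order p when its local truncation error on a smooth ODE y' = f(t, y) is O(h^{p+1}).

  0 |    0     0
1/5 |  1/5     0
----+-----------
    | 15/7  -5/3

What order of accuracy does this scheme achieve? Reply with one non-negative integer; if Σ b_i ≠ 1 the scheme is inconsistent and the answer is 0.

0

b = (15/7, -5/3)
c = (0, 1/5)
Σ b_i: 15/7·1 + (-5/3)·1 = 10/21 ≠ 1 ⇒ order 0.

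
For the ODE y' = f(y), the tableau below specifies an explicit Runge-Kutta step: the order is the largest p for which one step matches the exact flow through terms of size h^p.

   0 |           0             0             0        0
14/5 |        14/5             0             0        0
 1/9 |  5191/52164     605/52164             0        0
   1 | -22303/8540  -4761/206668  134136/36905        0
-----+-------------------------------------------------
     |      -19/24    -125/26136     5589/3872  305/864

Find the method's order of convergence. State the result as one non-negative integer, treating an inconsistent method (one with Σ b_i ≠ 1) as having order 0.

4

b = (-19/24, -125/26136, 5589/3872, 305/864)
c = (0, 14/5, 1/9, 1)
Ac = (0, 0, 121/3726, 207/610)
Σ b_i: (-19/24)·1 + (-125/26136)·1 + 5589/3872·1 + 305/864·1 = 1 ✓
b·c: (-125/26136)·14/5 + 5589/3872·1/9 + 305/864·1 = 1/2 ✓
b·c²: (-125/26136)·196/25 + 5589/3872·1/81 + 305/864·1 = 1/3 ✓
b·Ac: 5589/3872·121/3726 + 305/864·207/610 = 1/6 ✓
b·c³: (-125/26136)·2744/125 + 5589/3872·1/729 + 305/864·1 = 1/4 ✓
b·(c∘Ac): 5589/3872·121/33534 + 305/864·207/610 = 1/8 ✓
b·Ac²: 5589/3872·847/9315 + 305/864·(-207/1525) = 1/12 ✓
b·A²c: 305/864·36/305 = 1/24 ✓; 4 stages ⇒ order 4.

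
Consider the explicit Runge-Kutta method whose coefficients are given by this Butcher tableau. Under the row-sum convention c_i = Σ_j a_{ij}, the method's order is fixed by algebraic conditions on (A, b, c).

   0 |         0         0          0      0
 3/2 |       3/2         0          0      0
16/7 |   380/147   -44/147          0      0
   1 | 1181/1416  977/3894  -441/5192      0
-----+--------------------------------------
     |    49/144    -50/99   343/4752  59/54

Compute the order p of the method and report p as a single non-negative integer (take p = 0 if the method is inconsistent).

4

b = (49/144, -50/99, 343/4752, 59/54)
c = (0, 3/2, 16/7, 1)
Ac = (0, 0, -22/49, 43/236)
Σ b_i: 49/144·1 + (-50/99)·1 + 343/4752·1 + 59/54·1 = 1 ✓
b·c: (-50/99)·3/2 + 343/4752·16/7 + 59/54·1 = 1/2 ✓
b·c²: (-50/99)·9/4 + 343/4752·256/49 + 59/54·1 = 1/3 ✓
b·Ac: 343/4752·(-22/49) + 59/54·43/236 = 1/6 ✓
b·c³: (-50/99)·27/8 + 343/4752·4096/343 + 59/54·1 = 1/4 ✓
b·(c∘Ac): 343/4752·(-352/343) + 59/54·43/236 = 1/8 ✓
b·Ac²: 343/4752·(-33/49) + 59/54·57/472 = 1/12 ✓
b·A²c: 59/54·9/236 = 1/24 ✓; 4 stages ⇒ order 4.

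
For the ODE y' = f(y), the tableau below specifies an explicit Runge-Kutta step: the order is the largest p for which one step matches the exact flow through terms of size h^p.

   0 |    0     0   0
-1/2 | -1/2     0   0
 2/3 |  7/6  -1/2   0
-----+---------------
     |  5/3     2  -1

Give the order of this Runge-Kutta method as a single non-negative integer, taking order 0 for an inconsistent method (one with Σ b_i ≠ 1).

b = (5/3, 2, -1)
c = (0, -1/2, 2/3)
Ac = (0, 0, 1/4)
Σ b_i: 5/3·1 + 2·1 + (-1)·1 = 8/3 ≠ 1 ⇒ order 0.

0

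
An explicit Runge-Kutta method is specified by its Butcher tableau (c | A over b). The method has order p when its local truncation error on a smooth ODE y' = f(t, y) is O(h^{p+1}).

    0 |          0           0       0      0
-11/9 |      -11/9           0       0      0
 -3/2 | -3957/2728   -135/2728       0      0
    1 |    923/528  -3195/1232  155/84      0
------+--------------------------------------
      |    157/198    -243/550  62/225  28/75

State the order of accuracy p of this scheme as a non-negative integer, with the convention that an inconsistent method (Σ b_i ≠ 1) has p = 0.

b = (157/198, -243/550, 62/225, 28/75)
c = (0, -11/9, -3/2, 1)
Ac = (0, 0, 15/248, 45/112)
Σ b_i: 157/198·1 + (-243/550)·1 + 62/225·1 + 28/75·1 = 1 ✓
b·c: (-243/550)·(-11/9) + 62/225·(-3/2) + 28/75·1 = 1/2 ✓
b·c²: (-243/550)·121/81 + 62/225·9/4 + 28/75·1 = 1/3 ✓
b·Ac: 62/225·15/248 + 28/75·45/112 = 1/6 ✓
b·c³: (-243/550)·(-1331/729) + 62/225·(-27/8) + 28/75·1 = 1/4 ✓
b·(c∘Ac): 62/225·(-45/496) + 28/75·45/112 = 1/8 ✓
b·Ac²: 62/225·(-55/744) + 28/75·5/18 = 1/12 ✓
b·A²c: 28/75·25/224 = 1/24 ✓; 4 stages ⇒ order 4.

4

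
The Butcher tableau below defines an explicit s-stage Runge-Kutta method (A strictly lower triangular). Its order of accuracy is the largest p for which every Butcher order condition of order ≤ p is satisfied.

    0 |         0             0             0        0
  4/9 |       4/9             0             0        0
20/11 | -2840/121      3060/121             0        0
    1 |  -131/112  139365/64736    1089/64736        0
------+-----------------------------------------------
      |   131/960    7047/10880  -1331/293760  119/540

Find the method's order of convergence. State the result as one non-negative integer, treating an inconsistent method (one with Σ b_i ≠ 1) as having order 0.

b = (131/960, 7047/10880, -1331/293760, 119/540)
c = (0, 4/9, 20/11, 1)
Ac = (0, 0, 1360/121, 235/238)
Σ b_i: 131/960·1 + 7047/10880·1 + (-1331/293760)·1 + 119/540·1 = 1 ✓
b·c: 7047/10880·4/9 + (-1331/293760)·20/11 + 119/540·1 = 1/2 ✓
b·c²: 7047/10880·16/81 + (-1331/293760)·400/121 + 119/540·1 = 1/3 ✓
b·Ac: (-1331/293760)·1360/121 + 119/540·235/238 = 1/6 ✓
b·c³: 7047/10880·64/729 + (-1331/293760)·8000/1331 + 119/540·1 = 1/4 ✓
b·(c∘Ac): (-1331/293760)·27200/1331 + 119/540·235/238 = 1/8 ✓
b·Ac²: (-1331/293760)·5440/1089 + 119/540·515/1071 = 1/12 ✓
b·A²c: 119/540·45/238 = 1/24 ✓; 4 stages ⇒ order 4.

4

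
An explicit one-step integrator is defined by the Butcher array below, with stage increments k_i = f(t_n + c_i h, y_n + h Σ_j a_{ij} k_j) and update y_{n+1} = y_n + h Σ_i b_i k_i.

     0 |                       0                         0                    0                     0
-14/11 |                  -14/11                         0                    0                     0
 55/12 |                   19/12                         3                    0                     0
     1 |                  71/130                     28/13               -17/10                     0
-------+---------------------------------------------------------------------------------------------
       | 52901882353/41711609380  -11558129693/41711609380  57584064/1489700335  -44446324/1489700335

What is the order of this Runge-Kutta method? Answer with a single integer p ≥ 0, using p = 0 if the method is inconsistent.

3

b = (52901882353/41711609380, -11558129693/41711609380, 57584064/1489700335, -44446324/1489700335)
c = (0, -14/11, 55/12, 1)
Ac = (0, 0, -42/11, -36149/3432)
Σ b_i: 52901882353/41711609380·1 + (-11558129693/41711609380)·1 + 57584064/1489700335·1 + (-44446324/1489700335)·1 = 1 ✓
b·c: (-11558129693/41711609380)·(-14/11) + 57584064/1489700335·55/12 + (-44446324/1489700335)·1 = 1/2 ✓
b·c²: (-11558129693/41711609380)·196/121 + 57584064/1489700335·3025/144 + (-44446324/1489700335)·1 = 1/3 ✓
b·Ac: 57584064/1489700335·(-42/11) + (-44446324/1489700335)·(-36149/3432) = 1/6 ✓
b·c³: (-11558129693/41711609380)·(-2744/1331) + 57584064/1489700335·166375/1728 + (-44446324/1489700335)·1 = 125747116411/29496066633 ≠ 1/4 ⇒ order 3.
b·(c∘Ac): 57584064/1489700335·(-35/2) + (-44446324/1489700335)·(-36149/3432) = -35611706107/98320222110 ≠ 1/8
b·Ac²: 57584064/1489700335·588/121 + (-44446324/1489700335)·(-14597761/453024) = 1355920488851/1179842665320 ≠ 1/12
b·A²c: (-44446324/1489700335)·357/55 = -15867337668/81933518425 ≠ 1/24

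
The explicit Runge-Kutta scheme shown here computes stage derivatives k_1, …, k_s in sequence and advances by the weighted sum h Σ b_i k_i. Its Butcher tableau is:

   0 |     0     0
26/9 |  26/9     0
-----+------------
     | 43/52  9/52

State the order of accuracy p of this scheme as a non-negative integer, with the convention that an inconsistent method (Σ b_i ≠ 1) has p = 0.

2

b = (43/52, 9/52)
c = (0, 26/9)
Σ b_i: 43/52·1 + 9/52·1 = 1 ✓
b·c: 9/52·26/9 = 1/2 ✓; 2 stages ⇒ order 2.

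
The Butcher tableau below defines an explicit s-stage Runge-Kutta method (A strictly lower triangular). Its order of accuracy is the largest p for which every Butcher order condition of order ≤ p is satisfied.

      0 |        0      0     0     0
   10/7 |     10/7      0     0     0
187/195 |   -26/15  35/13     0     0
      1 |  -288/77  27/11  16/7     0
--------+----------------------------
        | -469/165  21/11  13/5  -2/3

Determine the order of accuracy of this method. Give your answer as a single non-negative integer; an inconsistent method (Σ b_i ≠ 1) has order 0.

1

b = (-469/165, 21/11, 13/5, -2/3)
c = (0, 10/7, 187/195, 1)
Ac = (0, 0, 50/13, 85562/15015)
Σ b_i: (-469/165)·1 + 21/11·1 + 13/5·1 + (-2/3)·1 = 1 ✓
b·c: 21/11·10/7 + 13/5·187/195 + (-2/3)·1 = 3757/825 ≠ 1/2 ⇒ order 1.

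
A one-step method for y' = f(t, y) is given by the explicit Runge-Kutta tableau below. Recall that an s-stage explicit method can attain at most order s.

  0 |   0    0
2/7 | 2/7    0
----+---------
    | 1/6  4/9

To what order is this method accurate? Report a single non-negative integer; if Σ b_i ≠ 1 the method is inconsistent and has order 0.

0

b = (1/6, 4/9)
c = (0, 2/7)
Σ b_i: 1/6·1 + 4/9·1 = 11/18 ≠ 1 ⇒ order 0.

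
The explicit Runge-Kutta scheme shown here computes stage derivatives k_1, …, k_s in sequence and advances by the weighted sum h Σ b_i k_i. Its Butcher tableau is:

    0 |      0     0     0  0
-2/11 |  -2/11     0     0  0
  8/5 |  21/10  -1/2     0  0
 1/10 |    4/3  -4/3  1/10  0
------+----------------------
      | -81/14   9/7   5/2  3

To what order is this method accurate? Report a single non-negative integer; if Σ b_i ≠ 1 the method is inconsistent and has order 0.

b = (-81/14, 9/7, 5/2, 3)
c = (0, -2/11, 8/5, 1/10)
Ac = (0, 0, 1/11, 332/825)
Σ b_i: (-81/14)·1 + 9/7·1 + 5/2·1 + 3·1 = 1 ✓
b·c: 9/7·(-2/11) + 5/2·8/5 + 3·1/10 = 3131/770 ≠ 1/2 ⇒ order 1.

1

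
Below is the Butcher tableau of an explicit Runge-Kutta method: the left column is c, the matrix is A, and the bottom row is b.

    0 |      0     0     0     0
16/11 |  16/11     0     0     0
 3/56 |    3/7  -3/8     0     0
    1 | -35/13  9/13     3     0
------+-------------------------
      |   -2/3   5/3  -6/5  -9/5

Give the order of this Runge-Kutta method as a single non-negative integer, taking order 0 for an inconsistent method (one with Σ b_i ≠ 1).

0

b = (-2/3, 5/3, -6/5, -9/5)
c = (0, 16/11, 3/56, 1)
Ac = (0, 0, -6/11, 9351/8008)
Σ b_i: (-2/3)·1 + 5/3·1 + (-6/5)·1 + (-9/5)·1 = -2 ≠ 1 ⇒ order 0.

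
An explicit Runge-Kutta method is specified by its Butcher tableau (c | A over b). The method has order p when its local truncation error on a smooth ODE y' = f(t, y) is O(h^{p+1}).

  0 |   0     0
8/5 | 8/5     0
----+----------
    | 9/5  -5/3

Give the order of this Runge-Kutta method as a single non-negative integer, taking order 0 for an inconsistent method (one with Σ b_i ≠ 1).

0

b = (9/5, -5/3)
c = (0, 8/5)
Σ b_i: 9/5·1 + (-5/3)·1 = 2/15 ≠ 1 ⇒ order 0.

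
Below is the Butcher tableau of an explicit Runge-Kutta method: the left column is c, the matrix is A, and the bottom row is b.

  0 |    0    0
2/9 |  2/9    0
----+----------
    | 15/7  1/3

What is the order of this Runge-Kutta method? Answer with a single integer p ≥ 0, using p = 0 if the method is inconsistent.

0

b = (15/7, 1/3)
c = (0, 2/9)
Σ b_i: 15/7·1 + 1/3·1 = 52/21 ≠ 1 ⇒ order 0.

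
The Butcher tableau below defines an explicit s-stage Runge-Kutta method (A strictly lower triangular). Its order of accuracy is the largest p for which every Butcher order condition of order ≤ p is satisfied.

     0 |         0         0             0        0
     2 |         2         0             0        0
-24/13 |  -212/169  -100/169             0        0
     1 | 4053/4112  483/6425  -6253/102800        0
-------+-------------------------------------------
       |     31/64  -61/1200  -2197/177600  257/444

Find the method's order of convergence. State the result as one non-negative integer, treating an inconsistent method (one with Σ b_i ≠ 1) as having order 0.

4

b = (31/64, -61/1200, -2197/177600, 257/444)
c = (0, 2, -24/13, 1)
Ac = (0, 0, -200/169, 135/514)
Σ b_i: 31/64·1 + (-61/1200)·1 + (-2197/177600)·1 + 257/444·1 = 1 ✓
b·c: (-61/1200)·2 + (-2197/177600)·(-24/13) + 257/444·1 = 1/2 ✓
b·c²: (-61/1200)·4 + (-2197/177600)·576/169 + 257/444·1 = 1/3 ✓
b·Ac: (-2197/177600)·(-200/169) + 257/444·135/514 = 1/6 ✓
b·c³: (-61/1200)·8 + (-2197/177600)·(-13824/2197) + 257/444·1 = 1/4 ✓
b·(c∘Ac): (-2197/177600)·4800/2197 + 257/444·135/514 = 1/8 ✓
b·Ac²: (-2197/177600)·(-400/169) + 257/444·24/257 = 1/12 ✓
b·A²c: 257/444·37/514 = 1/24 ✓; 4 stages ⇒ order 4.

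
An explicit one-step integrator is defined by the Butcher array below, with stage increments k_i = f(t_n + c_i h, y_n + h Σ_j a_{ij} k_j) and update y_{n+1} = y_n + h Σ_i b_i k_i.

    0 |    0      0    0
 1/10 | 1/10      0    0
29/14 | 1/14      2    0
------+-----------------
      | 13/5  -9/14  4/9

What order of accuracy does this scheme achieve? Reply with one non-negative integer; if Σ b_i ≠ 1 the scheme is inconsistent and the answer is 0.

b = (13/5, -9/14, 4/9)
c = (0, 1/10, 29/14)
Ac = (0, 0, 1/5)
Σ b_i: 13/5·1 + (-9/14)·1 + 4/9·1 = 1513/630 ≠ 1 ⇒ order 0.

0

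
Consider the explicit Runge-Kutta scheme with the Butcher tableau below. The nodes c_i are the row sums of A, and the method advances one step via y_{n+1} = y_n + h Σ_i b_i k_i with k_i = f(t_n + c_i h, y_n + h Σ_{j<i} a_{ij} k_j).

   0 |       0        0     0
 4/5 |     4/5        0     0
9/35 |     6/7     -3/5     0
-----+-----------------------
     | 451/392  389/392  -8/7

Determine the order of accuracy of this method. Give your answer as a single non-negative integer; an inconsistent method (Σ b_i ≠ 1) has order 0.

b = (451/392, 389/392, -8/7)
c = (0, 4/5, 9/35)
Ac = (0, 0, -12/25)
Σ b_i: 451/392·1 + 389/392·1 + (-8/7)·1 = 1 ✓
b·c: 389/392·4/5 + (-8/7)·9/35 = 1/2 ✓
b·c²: 389/392·16/25 + (-8/7)·81/1225 = 4798/8575 ≠ 1/3 ⇒ order 2.
b·Ac: (-8/7)·(-12/25) = 96/175 ≠ 1/6

2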